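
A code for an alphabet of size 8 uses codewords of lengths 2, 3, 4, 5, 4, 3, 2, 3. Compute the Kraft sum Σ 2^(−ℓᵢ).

1.03125

With common denominator 2^5 = 32: Σ 2^(−ℓᵢ) = 8/32 + 4/32 + 2/32 + 1/32 + 2/32 + 4/32 + 8/32 + 4/32 = 33/32 = 1.03125.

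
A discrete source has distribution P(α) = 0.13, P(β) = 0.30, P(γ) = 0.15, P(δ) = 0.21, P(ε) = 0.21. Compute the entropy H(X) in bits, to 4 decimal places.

H = −Σ pᵢ log₂ pᵢ.
−0.13·log₂(0.13) = 0.3826
−0.30·log₂(0.30) = 0.5211
−0.15·log₂(0.15) = 0.4105
−0.21·log₂(0.21) = 0.4728
−0.21·log₂(0.21) = 0.4728
Sum ≈ 2.2599 → 2.2599 bits.

2.2599 bits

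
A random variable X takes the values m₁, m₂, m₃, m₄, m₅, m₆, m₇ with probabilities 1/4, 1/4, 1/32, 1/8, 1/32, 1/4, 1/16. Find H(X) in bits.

Each probability is a power of 1/2, so log₂(1/p) is an integer.
H = Σ p·log₂(1/p) = 1/4·2 + 1/4·2 + 1/32·5 + 1/8·3 + 1/32·5 + 1/4·2 + 1/16·4 = 2.4375 bits.

2.4375 bits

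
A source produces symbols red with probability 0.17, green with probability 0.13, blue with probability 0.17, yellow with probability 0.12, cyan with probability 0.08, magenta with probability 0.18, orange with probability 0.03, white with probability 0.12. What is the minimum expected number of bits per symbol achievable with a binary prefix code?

Repeatedly combine the two least-probable nodes; the expected code length is the sum of the merged weights.
merge 3/100 + 2/25 → 11/100
merge 11/100 + 3/25 → 23/100
merge 3/25 + 13/100 → 1/4
merge 17/100 + 17/100 → 17/50
merge 9/50 + 23/100 → 41/100
merge 1/4 + 17/50 → 59/100
merge 41/100 + 59/100 → 1
L = 11/100 + 23/100 + 1/4 + 17/50 + 41/100 + 59/100 + 1 = 293/100 = 2.93 bits/symbol.

2.93 bits/symbol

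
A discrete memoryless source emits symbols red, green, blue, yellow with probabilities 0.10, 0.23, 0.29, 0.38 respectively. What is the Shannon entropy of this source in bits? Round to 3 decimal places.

1.868 bits

H = −Σ pᵢ log₂ pᵢ.
−0.10·log₂(0.10) = 0.3322
−0.23·log₂(0.23) = 0.4877
−0.29·log₂(0.29) = 0.5179
−0.38·log₂(0.38) = 0.5305
Sum ≈ 1.8682 → 1.868 bits.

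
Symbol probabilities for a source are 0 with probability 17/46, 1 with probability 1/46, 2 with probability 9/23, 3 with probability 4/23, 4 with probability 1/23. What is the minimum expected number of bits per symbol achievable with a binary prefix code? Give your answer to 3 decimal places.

1.913 bits/symbol

Repeatedly combine the two least-probable nodes; the expected code length is the sum of the merged weights.
merge 1/46 + 1/23 → 3/46
merge 3/46 + 4/23 → 11/46
merge 11/46 + 17/46 → 14/23
merge 9/23 + 14/23 → 1
L = 3/46 + 11/46 + 14/23 + 1 = 44/23 ≈ 1.913 bits/symbol.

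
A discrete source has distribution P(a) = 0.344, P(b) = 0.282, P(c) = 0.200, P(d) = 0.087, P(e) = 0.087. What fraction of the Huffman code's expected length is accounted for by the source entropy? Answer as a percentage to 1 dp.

97.6%

Entropy H = −Σ p log₂ p ≈ 2.1220 bits.
Huffman merges: 87/1000+87/1000→87/500; 87/500+1/5→187/500; 141/500+43/125→313/500; 187/500+313/500→1. L = 1087/500 ≈ 2.1740.
Efficiency = H/L = 2.1220/2.1740 = 97.6%.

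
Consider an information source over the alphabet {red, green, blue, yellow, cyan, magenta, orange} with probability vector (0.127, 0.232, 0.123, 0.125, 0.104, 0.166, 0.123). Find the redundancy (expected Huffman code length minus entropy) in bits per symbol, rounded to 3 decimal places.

0.013 bits

Entropy H = −Σ p log₂ p ≈ 2.7555 bits.
Huffman merges: 13/125+123/1000→227/1000; 123/1000+1/8→31/125; 127/1000+83/500→293/1000; 227/1000+29/125→459/1000; 31/125+293/1000→541/1000; 459/1000+541/1000→1. L = 346/125 ≈ 2.7680.
L − H = 2.7680 − 2.7555 = 0.013 bits.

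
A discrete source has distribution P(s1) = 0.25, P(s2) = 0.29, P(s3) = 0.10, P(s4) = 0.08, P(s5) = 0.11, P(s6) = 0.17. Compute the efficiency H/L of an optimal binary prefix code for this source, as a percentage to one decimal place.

98.6%

Entropy H = −Σ p log₂ p ≈ 2.4265 bits.
Huffman merges: 2/25+1/10→9/50; 11/100+17/100→7/25; 9/50+1/4→43/100; 7/25+29/100→57/100; 43/100+57/100→1. L = 123/50 ≈ 2.4600.
Efficiency = H/L = 2.4265/2.4600 = 98.6%.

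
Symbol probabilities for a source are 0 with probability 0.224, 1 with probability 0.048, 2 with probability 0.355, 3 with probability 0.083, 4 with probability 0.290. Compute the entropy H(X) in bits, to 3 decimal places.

H = −Σ pᵢ log₂ pᵢ.
−0.224·log₂(0.224) = 0.4835
−0.048·log₂(0.048) = 0.2103
−0.355·log₂(0.355) = 0.5304
−0.083·log₂(0.083) = 0.2980
−0.290·log₂(0.290) = 0.5179
Sum ≈ 2.0401 → 2.040 bits.

2.040 bits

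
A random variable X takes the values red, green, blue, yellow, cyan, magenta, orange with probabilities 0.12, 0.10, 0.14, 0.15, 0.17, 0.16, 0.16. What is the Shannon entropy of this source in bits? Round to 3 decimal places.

2.788 bits

H = −Σ pᵢ log₂ pᵢ.
−0.12·log₂(0.12) = 0.3671
−0.10·log₂(0.10) = 0.3322
−0.14·log₂(0.14) = 0.3971
−0.15·log₂(0.15) = 0.4105
−0.17·log₂(0.17) = 0.4346
−0.16·log₂(0.16) = 0.4230
−0.16·log₂(0.16) = 0.4230
Sum ≈ 2.7875 → 2.788 bits.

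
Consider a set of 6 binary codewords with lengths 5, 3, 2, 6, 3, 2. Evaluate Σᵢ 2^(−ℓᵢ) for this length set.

With common denominator 2^6 = 64: Σ 2^(−ℓᵢ) = 2/64 + 8/64 + 16/64 + 1/64 + 8/64 + 16/64 = 51/64 = 0.796875.

0.796875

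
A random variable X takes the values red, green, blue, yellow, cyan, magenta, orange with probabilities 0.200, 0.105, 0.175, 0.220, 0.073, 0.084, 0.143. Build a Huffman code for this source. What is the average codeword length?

2.737 bits/symbol

Repeatedly combine the two least-probable nodes; the expected code length is the sum of the merged weights.
merge 73/1000 + 21/250 → 157/1000
merge 21/200 + 143/1000 → 31/125
merge 157/1000 + 7/40 → 83/250
merge 1/5 + 11/50 → 21/50
merge 31/125 + 83/250 → 29/50
merge 21/50 + 29/50 → 1
L = 157/1000 + 31/125 + 83/250 + 21/50 + 29/50 + 1 = 2737/1000 = 2.737 bits/symbol.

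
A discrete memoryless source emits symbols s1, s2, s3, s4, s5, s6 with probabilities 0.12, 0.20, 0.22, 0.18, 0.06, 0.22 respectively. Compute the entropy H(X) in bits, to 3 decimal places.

2.481 bits

H = −Σ pᵢ log₂ pᵢ.
−0.12·log₂(0.12) = 0.3671
−0.20·log₂(0.20) = 0.4644
−0.22·log₂(0.22) = 0.4806
−0.18·log₂(0.18) = 0.4453
−0.06·log₂(0.06) = 0.2435
−0.22·log₂(0.22) = 0.4806
Sum ≈ 2.4814 → 2.481 bits.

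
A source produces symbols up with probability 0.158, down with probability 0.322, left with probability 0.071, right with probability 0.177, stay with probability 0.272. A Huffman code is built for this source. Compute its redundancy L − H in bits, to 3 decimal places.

0.058 bits

Entropy H = −Σ p log₂ p ≈ 2.1710 bits.
Huffman merges: 71/1000+79/500→229/1000; 177/1000+229/1000→203/500; 34/125+161/500→297/500; 203/500+297/500→1. L = 2229/1000 ≈ 2.2290.
L − H = 2.2290 − 2.1710 = 0.058 bits.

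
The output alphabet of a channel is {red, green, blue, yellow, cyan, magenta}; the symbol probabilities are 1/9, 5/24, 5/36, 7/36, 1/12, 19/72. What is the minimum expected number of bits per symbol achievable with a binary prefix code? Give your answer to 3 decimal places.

Repeatedly combine the two least-probable nodes; the expected code length is the sum of the merged weights.
merge 1/12 + 1/9 → 7/36
merge 5/36 + 7/36 → 1/3
merge 7/36 + 5/24 → 29/72
merge 19/72 + 1/3 → 43/72
merge 29/72 + 43/72 → 1
L = 7/36 + 1/3 + 29/72 + 43/72 + 1 = 91/36 ≈ 2.528 bits/symbol.

2.528 bits/symbol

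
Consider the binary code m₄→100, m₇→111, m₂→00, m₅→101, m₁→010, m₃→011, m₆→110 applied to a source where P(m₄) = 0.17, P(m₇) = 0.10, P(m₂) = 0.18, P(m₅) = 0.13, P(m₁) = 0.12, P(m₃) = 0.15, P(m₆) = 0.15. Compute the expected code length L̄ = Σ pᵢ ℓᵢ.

2.82 bits/symbol

L̄ = Σ pᵢ·ℓᵢ = 0.17·3 + 0.10·3 + 0.18·2 + 0.13·3 + 0.12·3 + 0.15·3 + 0.15·3 = 2.82 bits/symbol.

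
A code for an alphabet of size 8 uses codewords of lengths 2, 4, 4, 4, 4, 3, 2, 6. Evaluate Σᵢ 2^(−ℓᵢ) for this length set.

With common denominator 2^6 = 64: Σ 2^(−ℓᵢ) = 16/64 + 4/64 + 4/64 + 4/64 + 4/64 + 8/64 + 16/64 + 1/64 = 57/64 = 0.890625.

0.890625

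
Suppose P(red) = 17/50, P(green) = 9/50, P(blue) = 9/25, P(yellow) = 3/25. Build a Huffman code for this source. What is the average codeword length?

1.94 bits/symbol

Repeatedly combine the two least-probable nodes; the expected code length is the sum of the merged weights.
merge 3/25 + 9/50 → 3/10
merge 3/10 + 17/50 → 16/25
merge 9/25 + 16/25 → 1
L = 3/10 + 16/25 + 1 = 97/50 = 1.94 bits/symbol.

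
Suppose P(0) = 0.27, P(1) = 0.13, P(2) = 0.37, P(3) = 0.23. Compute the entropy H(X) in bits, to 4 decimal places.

1.9111 bits

H = −Σ pᵢ log₂ pᵢ.
−0.27·log₂(0.27) = 0.5100
−0.13·log₂(0.13) = 0.3826
−0.37·log₂(0.37) = 0.5307
−0.23·log₂(0.23) = 0.4877
Sum ≈ 1.9111 → 1.9111 bits.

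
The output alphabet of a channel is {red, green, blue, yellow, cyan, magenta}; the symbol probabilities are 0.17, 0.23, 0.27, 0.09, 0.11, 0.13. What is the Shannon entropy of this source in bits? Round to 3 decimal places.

2.478 bits

H = −Σ pᵢ log₂ pᵢ.
−0.17·log₂(0.17) = 0.4346
−0.23·log₂(0.23) = 0.4877
−0.27·log₂(0.27) = 0.5100
−0.09·log₂(0.09) = 0.3127
−0.11·log₂(0.11) = 0.3503
−0.13·log₂(0.13) = 0.3826
Sum ≈ 2.4779 → 2.478 bits.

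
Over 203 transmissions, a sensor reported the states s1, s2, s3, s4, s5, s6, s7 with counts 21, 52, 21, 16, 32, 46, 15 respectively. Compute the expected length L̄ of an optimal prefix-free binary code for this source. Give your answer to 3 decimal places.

2.670 bits/symbol

Probabilities are the counts divided by 203.
Repeatedly combine the two least-probable nodes; the expected code length is the sum of the merged weights.
merge 15/203 + 16/203 → 31/203
merge 3/29 + 3/29 → 6/29
merge 31/203 + 32/203 → 9/29
merge 6/29 + 46/203 → 88/203
merge 52/203 + 9/29 → 115/203
merge 88/203 + 115/203 → 1
L = 31/203 + 6/29 + 9/29 + 88/203 + 115/203 + 1 = 542/203 ≈ 2.670 bits/symbol.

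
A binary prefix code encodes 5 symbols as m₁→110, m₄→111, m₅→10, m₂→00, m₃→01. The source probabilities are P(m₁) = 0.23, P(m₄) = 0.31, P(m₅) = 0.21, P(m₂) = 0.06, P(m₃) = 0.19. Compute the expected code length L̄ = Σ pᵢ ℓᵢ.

L̄ = Σ pᵢ·ℓᵢ = 0.23·3 + 0.31·3 + 0.21·2 + 0.06·2 + 0.19·2 = 2.54 bits/symbol.

2.54 bits/symbol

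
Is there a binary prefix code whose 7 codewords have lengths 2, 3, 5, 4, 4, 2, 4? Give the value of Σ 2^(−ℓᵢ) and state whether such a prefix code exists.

0.84375; yes

With common denominator 2^5 = 32: Σ 2^(−ℓᵢ) = 8/32 + 4/32 + 1/32 + 2/32 + 2/32 + 8/32 + 2/32 = 27/32 = 0.84375.
Kraft's inequality requires Σ ≤ 1; here Σ = 0.84375 ≤ 1, so such a prefix code exists.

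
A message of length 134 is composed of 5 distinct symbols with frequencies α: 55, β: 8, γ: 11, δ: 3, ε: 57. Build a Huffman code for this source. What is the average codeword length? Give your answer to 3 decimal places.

Probabilities are the counts divided by 134.
Repeatedly combine the two least-probable nodes; the expected code length is the sum of the merged weights.
merge 3/134 + 4/67 → 11/134
merge 11/134 + 11/134 → 11/67
merge 11/67 + 55/134 → 77/134
merge 57/134 + 77/134 → 1
L = 11/134 + 11/67 + 77/134 + 1 = 122/67 ≈ 1.821 bits/symbol.

1.821 bits/symbol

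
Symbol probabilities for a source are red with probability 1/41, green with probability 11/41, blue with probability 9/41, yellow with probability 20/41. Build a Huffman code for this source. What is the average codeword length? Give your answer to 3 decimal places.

Repeatedly combine the two least-probable nodes; the expected code length is the sum of the merged weights.
merge 1/41 + 9/41 → 10/41
merge 10/41 + 11/41 → 21/41
merge 20/41 + 21/41 → 1
L = 10/41 + 21/41 + 1 = 72/41 ≈ 1.756 bits/symbol.

1.756 bits/symbol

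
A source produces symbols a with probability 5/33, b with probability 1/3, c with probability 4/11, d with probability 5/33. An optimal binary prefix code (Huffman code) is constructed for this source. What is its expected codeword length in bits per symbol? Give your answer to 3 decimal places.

1.939 bits/symbol

Repeatedly combine the two least-probable nodes; the expected code length is the sum of the merged weights.
merge 5/33 + 5/33 → 10/33
merge 10/33 + 1/3 → 7/11
merge 4/11 + 7/11 → 1
L = 10/33 + 7/11 + 1 = 64/33 ≈ 1.939 bits/symbol.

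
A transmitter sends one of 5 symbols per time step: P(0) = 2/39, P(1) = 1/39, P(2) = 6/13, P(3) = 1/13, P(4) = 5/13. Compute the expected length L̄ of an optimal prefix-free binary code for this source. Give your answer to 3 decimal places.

1.769 bits/symbol

Repeatedly combine the two least-probable nodes; the expected code length is the sum of the merged weights.
merge 1/39 + 2/39 → 1/13
merge 1/13 + 1/13 → 2/13
merge 2/13 + 5/13 → 7/13
merge 6/13 + 7/13 → 1
L = 1/13 + 2/13 + 7/13 + 1 = 23/13 ≈ 1.769 bits/symbol.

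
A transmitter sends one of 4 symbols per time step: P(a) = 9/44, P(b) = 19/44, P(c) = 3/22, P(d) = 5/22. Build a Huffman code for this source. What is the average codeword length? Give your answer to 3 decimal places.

1.909 bits/symbol

Repeatedly combine the two least-probable nodes; the expected code length is the sum of the merged weights.
merge 3/22 + 9/44 → 15/44
merge 5/22 + 15/44 → 25/44
merge 19/44 + 25/44 → 1
L = 15/44 + 25/44 + 1 = 21/11 ≈ 1.909 bits/symbol.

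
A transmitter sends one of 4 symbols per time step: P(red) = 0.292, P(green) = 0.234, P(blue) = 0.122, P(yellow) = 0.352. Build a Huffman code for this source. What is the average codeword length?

2 bits/symbol

Repeatedly combine the two least-probable nodes; the expected code length is the sum of the merged weights.
merge 61/500 + 117/500 → 89/250
merge 73/250 + 44/125 → 161/250
merge 89/250 + 161/250 → 1
L = 89/250 + 161/250 + 1 = 2 bits/symbol.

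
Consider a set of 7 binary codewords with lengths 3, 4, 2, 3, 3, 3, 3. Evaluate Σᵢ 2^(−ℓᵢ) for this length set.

With common denominator 2^4 = 16: Σ 2^(−ℓᵢ) = 2/16 + 1/16 + 4/16 + 2/16 + 2/16 + 2/16 + 2/16 = 15/16 = 0.9375.

0.9375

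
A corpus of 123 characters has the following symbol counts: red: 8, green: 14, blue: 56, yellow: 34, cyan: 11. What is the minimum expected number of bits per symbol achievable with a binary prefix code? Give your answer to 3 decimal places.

1.967 bits/symbol

Probabilities are the counts divided by 123.
Repeatedly combine the two least-probable nodes; the expected code length is the sum of the merged weights.
merge 8/123 + 11/123 → 19/123
merge 14/123 + 19/123 → 11/41
merge 11/41 + 34/123 → 67/123
merge 56/123 + 67/123 → 1
L = 19/123 + 11/41 + 67/123 + 1 = 242/123 ≈ 1.967 bits/symbol.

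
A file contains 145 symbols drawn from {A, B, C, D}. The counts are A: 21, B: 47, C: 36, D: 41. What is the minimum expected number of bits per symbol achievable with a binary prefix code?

2 bits/symbol

Probabilities are the counts divided by 145.
Repeatedly combine the two least-probable nodes; the expected code length is the sum of the merged weights.
merge 21/145 + 36/145 → 57/145
merge 41/145 + 47/145 → 88/145
merge 57/145 + 88/145 → 1
L = 57/145 + 88/145 + 1 = 2 bits/symbol.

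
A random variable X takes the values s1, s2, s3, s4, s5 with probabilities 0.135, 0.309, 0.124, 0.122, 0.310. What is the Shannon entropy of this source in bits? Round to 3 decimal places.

2.181 bits

H = −Σ pᵢ log₂ pᵢ.
−0.135·log₂(0.135) = 0.3900
−0.309·log₂(0.309) = 0.5235
−0.124·log₂(0.124) = 0.3734
−0.122·log₂(0.122) = 0.3703
−0.310·log₂(0.310) = 0.5238
Sum ≈ 2.1811 → 2.181 bits.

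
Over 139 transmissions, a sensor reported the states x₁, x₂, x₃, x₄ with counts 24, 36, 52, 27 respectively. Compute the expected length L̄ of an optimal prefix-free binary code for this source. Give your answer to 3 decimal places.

Probabilities are the counts divided by 139.
Repeatedly combine the two least-probable nodes; the expected code length is the sum of the merged weights.
merge 24/139 + 27/139 → 51/139
merge 36/139 + 51/139 → 87/139
merge 52/139 + 87/139 → 1
L = 51/139 + 87/139 + 1 = 277/139 ≈ 1.993 bits/symbol.

1.993 bits/symbol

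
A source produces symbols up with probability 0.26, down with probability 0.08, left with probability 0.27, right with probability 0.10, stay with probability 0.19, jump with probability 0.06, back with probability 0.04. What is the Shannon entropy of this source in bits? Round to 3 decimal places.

H = −Σ pᵢ log₂ pᵢ.
−0.26·log₂(0.26) = 0.5053
−0.08·log₂(0.08) = 0.2915
−0.27·log₂(0.27) = 0.5100
−0.10·log₂(0.10) = 0.3322
−0.19·log₂(0.19) = 0.4552
−0.06·log₂(0.06) = 0.2435
−0.04·log₂(0.04) = 0.1858
Sum ≈ 2.5235 → 2.524 bits.

2.524 bits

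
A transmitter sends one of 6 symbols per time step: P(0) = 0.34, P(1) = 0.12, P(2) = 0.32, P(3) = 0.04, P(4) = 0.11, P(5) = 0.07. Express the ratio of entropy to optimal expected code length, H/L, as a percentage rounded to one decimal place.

95.6%

Entropy H = −Σ p log₂ p ≈ 2.2269 bits.
Huffman merges: 1/25+7/100→11/100; 11/100+11/100→11/50; 3/25+11/50→17/50; 8/25+17/50→33/50; 17/50+33/50→1. L = 233/100 ≈ 2.3300.
Efficiency = H/L = 2.2269/2.3300 = 95.6%.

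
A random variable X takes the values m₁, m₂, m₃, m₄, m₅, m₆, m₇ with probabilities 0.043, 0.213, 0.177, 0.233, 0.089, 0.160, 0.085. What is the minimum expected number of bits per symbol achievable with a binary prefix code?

Repeatedly combine the two least-probable nodes; the expected code length is the sum of the merged weights.
merge 43/1000 + 17/200 → 16/125
merge 89/1000 + 16/125 → 217/1000
merge 4/25 + 177/1000 → 337/1000
merge 213/1000 + 217/1000 → 43/100
merge 233/1000 + 337/1000 → 57/100
merge 43/100 + 57/100 → 1
L = 16/125 + 217/1000 + 337/1000 + 43/100 + 57/100 + 1 = 1341/500 = 2.682 bits/symbol.

2.682 bits/symbol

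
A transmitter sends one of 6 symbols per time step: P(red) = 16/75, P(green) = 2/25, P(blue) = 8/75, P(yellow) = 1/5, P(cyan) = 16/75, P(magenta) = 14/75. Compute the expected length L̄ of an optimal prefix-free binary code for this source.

Repeatedly combine the two least-probable nodes; the expected code length is the sum of the merged weights.
merge 2/25 + 8/75 → 14/75
merge 14/75 + 14/75 → 28/75
merge 1/5 + 16/75 → 31/75
merge 16/75 + 28/75 → 44/75
merge 31/75 + 44/75 → 1
L = 14/75 + 28/75 + 31/75 + 44/75 + 1 = 64/25 = 2.56 bits/symbol.

2.56 bits/symbol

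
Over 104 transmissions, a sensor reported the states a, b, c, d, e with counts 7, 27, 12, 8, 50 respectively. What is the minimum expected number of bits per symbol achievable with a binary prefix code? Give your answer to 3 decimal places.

Probabilities are the counts divided by 104.
Repeatedly combine the two least-probable nodes; the expected code length is the sum of the merged weights.
merge 7/104 + 1/13 → 15/104
merge 3/26 + 15/104 → 27/104
merge 27/104 + 27/104 → 27/52
merge 25/52 + 27/52 → 1
L = 15/104 + 27/104 + 27/52 + 1 = 25/13 ≈ 1.923 bits/symbol.

1.923 bits/symbol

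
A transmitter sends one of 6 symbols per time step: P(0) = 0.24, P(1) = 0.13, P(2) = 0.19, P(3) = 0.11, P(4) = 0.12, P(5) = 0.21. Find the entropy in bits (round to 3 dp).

2.522 bits

H = −Σ pᵢ log₂ pᵢ.
−0.24·log₂(0.24) = 0.4941
−0.13·log₂(0.13) = 0.3826
−0.19·log₂(0.19) = 0.4552
−0.11·log₂(0.11) = 0.3503
−0.12·log₂(0.12) = 0.3671
−0.21·log₂(0.21) = 0.4728
Sum ≈ 2.5222 → 2.522 bits.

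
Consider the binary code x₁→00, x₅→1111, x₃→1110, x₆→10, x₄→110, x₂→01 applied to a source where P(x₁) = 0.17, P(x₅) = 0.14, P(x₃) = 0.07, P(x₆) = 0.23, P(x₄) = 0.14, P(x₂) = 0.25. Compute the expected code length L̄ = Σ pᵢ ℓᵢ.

L̄ = Σ pᵢ·ℓᵢ = 0.17·2 + 0.14·4 + 0.07·4 + 0.23·2 + 0.14·3 + 0.25·2 = 2.56 bits/symbol.

2.56 bits/symbol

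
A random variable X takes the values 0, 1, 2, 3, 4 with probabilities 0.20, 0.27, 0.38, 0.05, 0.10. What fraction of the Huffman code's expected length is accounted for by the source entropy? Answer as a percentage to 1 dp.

Entropy H = −Σ p log₂ p ≈ 2.0531 bits.
Huffman merges: 1/20+1/10→3/20; 3/20+1/5→7/20; 27/100+7/20→31/50; 19/50+31/50→1. L = 53/25 ≈ 2.1200.
Efficiency = H/L = 2.0531/2.1200 = 96.8%.

96.8%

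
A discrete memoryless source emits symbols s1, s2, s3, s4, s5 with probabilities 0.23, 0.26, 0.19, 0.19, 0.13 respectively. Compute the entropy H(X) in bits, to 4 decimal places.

H = −Σ pᵢ log₂ pᵢ.
−0.23·log₂(0.23) = 0.4877
−0.26·log₂(0.26) = 0.5053
−0.19·log₂(0.19) = 0.4552
−0.19·log₂(0.19) = 0.4552
−0.13·log₂(0.13) = 0.3826
Sum ≈ 2.2861 → 2.2861 bits.

2.2861 bits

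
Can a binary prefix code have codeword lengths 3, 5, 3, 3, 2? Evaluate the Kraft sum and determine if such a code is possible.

0.65625; yes

With common denominator 2^5 = 32: Σ 2^(−ℓᵢ) = 4/32 + 1/32 + 4/32 + 4/32 + 8/32 = 21/32 = 0.65625.
Kraft's inequality requires Σ ≤ 1; here Σ = 0.65625 ≤ 1, so such a prefix code exists.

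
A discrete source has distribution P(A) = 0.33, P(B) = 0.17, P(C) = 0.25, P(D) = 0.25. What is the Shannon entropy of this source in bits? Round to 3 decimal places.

H = −Σ pᵢ log₂ pᵢ.
−0.33·log₂(0.33) = 0.5278
−0.17·log₂(0.17) = 0.4346
−0.25·log₂(0.25) = 0.5000
−0.25·log₂(0.25) = 0.5000
Sum ≈ 1.9624 → 1.962 bits.

1.962 bits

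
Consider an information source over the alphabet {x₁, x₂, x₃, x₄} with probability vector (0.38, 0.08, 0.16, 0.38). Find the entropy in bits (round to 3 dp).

1.775 bits

H = −Σ pᵢ log₂ pᵢ.
−0.38·log₂(0.38) = 0.5305
−0.08·log₂(0.08) = 0.2915
−0.16·log₂(0.16) = 0.4230
−0.38·log₂(0.38) = 0.5305
Sum ≈ 1.7754 → 1.775 bits.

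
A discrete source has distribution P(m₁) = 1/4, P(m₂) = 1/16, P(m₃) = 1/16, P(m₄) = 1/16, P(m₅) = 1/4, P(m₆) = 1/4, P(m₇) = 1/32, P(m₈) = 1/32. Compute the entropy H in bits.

Each probability is a power of 1/2, so log₂(1/p) is an integer.
H = Σ p·log₂(1/p) = 1/4·2 + 1/16·4 + 1/16·4 + 1/16·4 + 1/4·2 + 1/4·2 + 1/32·5 + 1/32·5 = 2.5625 bits.

2.5625 bits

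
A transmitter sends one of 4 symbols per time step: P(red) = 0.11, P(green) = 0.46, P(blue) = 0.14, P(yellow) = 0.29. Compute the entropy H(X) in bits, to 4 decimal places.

H = −Σ pᵢ log₂ pᵢ.
−0.11·log₂(0.11) = 0.3503
−0.46·log₂(0.46) = 0.5153
−0.14·log₂(0.14) = 0.3971
−0.29·log₂(0.29) = 0.5179
Sum ≈ 1.7806 → 1.7806 bits.

1.7806 bits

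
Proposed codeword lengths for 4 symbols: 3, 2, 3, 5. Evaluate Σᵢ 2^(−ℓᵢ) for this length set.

0.53125

With common denominator 2^5 = 32: Σ 2^(−ℓᵢ) = 4/32 + 8/32 + 4/32 + 1/32 = 17/32 = 0.53125.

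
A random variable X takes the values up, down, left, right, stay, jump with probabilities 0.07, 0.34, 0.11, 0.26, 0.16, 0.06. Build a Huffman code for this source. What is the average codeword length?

Repeatedly combine the two least-probable nodes; the expected code length is the sum of the merged weights.
merge 3/50 + 7/100 → 13/100
merge 11/100 + 13/100 → 6/25
merge 4/25 + 6/25 → 2/5
merge 13/50 + 17/50 → 3/5
merge 2/5 + 3/5 → 1
L = 13/100 + 6/25 + 2/5 + 3/5 + 1 = 237/100 = 2.37 bits/symbol.

2.37 bits/symbol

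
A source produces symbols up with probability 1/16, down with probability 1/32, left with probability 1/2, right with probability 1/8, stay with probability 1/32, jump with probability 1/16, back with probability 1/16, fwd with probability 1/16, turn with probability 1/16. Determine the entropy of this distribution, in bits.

Each probability is a power of 1/2, so log₂(1/p) is an integer.
H = Σ p·log₂(1/p) = 1/16·4 + 1/32·5 + 1/2·1 + 1/8·3 + 1/32·5 + 1/16·4 + 1/16·4 + 1/16·4 + 1/16·4 = 2.4375 bits.

2.4375 bits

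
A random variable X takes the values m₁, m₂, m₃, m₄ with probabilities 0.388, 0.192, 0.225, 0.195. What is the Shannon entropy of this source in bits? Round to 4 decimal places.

1.9312 bits

H = −Σ pᵢ log₂ pᵢ.
−0.388·log₂(0.388) = 0.5300
−0.192·log₂(0.192) = 0.4571
−0.225·log₂(0.225) = 0.4842
−0.195·log₂(0.195) = 0.4599
Sum ≈ 1.9312 → 1.9312 bits.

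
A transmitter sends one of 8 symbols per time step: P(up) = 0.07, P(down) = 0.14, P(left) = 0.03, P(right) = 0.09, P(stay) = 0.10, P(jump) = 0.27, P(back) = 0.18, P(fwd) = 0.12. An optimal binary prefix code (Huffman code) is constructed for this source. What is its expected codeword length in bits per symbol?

2.83 bits/symbol

Repeatedly combine the two least-probable nodes; the expected code length is the sum of the merged weights.
merge 3/100 + 7/100 → 1/10
merge 9/100 + 1/10 → 19/100
merge 1/10 + 3/25 → 11/50
merge 7/50 + 9/50 → 8/25
merge 19/100 + 11/50 → 41/100
merge 27/100 + 8/25 → 59/100
merge 41/100 + 59/100 → 1
L = 1/10 + 19/100 + 11/50 + 8/25 + 41/100 + 59/100 + 1 = 283/100 = 2.83 bits/symbol.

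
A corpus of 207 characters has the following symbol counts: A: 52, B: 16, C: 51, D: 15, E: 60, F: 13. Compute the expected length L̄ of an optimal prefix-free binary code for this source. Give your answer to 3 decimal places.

Probabilities are the counts divided by 207.
Repeatedly combine the two least-probable nodes; the expected code length is the sum of the merged weights.
merge 13/207 + 5/69 → 28/207
merge 16/207 + 28/207 → 44/207
merge 44/207 + 17/69 → 95/207
merge 52/207 + 20/69 → 112/207
merge 95/207 + 112/207 → 1
L = 28/207 + 44/207 + 95/207 + 112/207 + 1 = 54/23 ≈ 2.348 bits/symbol.

2.348 bits/symbol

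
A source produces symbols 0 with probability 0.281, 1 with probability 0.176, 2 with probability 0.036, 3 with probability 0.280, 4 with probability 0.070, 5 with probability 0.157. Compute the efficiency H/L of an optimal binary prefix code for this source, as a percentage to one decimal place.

98.4%

Entropy H = −Σ p log₂ p ≈ 2.3305 bits.
Huffman merges: 9/250+7/100→53/500; 53/500+157/1000→263/1000; 22/125+263/1000→439/1000; 7/25+281/1000→561/1000; 439/1000+561/1000→1. L = 2369/1000 ≈ 2.3690.
Efficiency = H/L = 2.3305/2.3690 = 98.4%.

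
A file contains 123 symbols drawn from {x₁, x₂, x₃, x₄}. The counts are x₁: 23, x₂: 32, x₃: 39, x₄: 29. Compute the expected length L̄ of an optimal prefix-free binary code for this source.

2 bits/symbol

Probabilities are the counts divided by 123.
Repeatedly combine the two least-probable nodes; the expected code length is the sum of the merged weights.
merge 23/123 + 29/123 → 52/123
merge 32/123 + 13/41 → 71/123
merge 52/123 + 71/123 → 1
L = 52/123 + 71/123 + 1 = 2 bits/symbol.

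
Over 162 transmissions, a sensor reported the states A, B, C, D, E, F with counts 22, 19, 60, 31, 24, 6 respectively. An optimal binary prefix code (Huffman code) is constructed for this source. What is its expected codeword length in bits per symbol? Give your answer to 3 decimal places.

Probabilities are the counts divided by 162.
Repeatedly combine the two least-probable nodes; the expected code length is the sum of the merged weights.
merge 1/27 + 19/162 → 25/162
merge 11/81 + 4/27 → 23/81
merge 25/162 + 31/162 → 28/81
merge 23/81 + 28/81 → 17/27
merge 10/27 + 17/27 → 1
L = 25/162 + 23/81 + 28/81 + 17/27 + 1 = 391/162 ≈ 2.414 bits/symbol.

2.414 bits/symbol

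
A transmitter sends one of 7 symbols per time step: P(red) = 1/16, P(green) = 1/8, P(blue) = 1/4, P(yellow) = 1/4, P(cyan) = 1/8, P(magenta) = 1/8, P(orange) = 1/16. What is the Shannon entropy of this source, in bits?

2.625 bits

Each probability is a power of 1/2, so log₂(1/p) is an integer.
H = Σ p·log₂(1/p) = 1/16·4 + 1/8·3 + 1/4·2 + 1/4·2 + 1/8·3 + 1/8·3 + 1/16·4 = 2.625 bits.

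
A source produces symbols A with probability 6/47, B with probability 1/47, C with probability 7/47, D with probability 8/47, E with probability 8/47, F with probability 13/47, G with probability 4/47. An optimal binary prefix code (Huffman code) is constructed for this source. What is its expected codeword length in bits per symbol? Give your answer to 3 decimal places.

Repeatedly combine the two least-probable nodes; the expected code length is the sum of the merged weights.
merge 1/47 + 4/47 → 5/47
merge 5/47 + 6/47 → 11/47
merge 7/47 + 8/47 → 15/47
merge 8/47 + 11/47 → 19/47
merge 13/47 + 15/47 → 28/47
merge 19/47 + 28/47 → 1
L = 5/47 + 11/47 + 15/47 + 19/47 + 28/47 + 1 = 125/47 ≈ 2.660 bits/symbol.

2.660 bits/symbol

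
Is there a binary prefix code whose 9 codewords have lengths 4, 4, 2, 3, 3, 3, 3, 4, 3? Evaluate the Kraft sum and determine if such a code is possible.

With common denominator 2^4 = 16: Σ 2^(−ℓᵢ) = 1/16 + 1/16 + 4/16 + 2/16 + 2/16 + 2/16 + 2/16 + 1/16 + 2/16 = 17/16 = 1.0625.
Kraft's inequality requires Σ ≤ 1; here Σ = 1.0625 > 1, so no such prefix code exists.

1.0625; no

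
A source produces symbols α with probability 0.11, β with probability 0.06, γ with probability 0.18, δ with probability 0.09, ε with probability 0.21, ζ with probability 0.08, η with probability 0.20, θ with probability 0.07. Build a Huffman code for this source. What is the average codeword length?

2.89 bits/symbol

Repeatedly combine the two least-probable nodes; the expected code length is the sum of the merged weights.
merge 3/50 + 7/100 → 13/100
merge 2/25 + 9/100 → 17/100
merge 11/100 + 13/100 → 6/25
merge 17/100 + 9/50 → 7/20
merge 1/5 + 21/100 → 41/100
merge 6/25 + 7/20 → 59/100
merge 41/100 + 59/100 → 1
L = 13/100 + 17/100 + 6/25 + 7/20 + 41/100 + 59/100 + 1 = 289/100 = 2.89 bits/symbol.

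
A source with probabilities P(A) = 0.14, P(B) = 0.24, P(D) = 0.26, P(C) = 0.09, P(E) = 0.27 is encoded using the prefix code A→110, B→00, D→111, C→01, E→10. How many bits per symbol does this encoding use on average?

2.4 bits/symbol

L̄ = Σ pᵢ·ℓᵢ = 0.14·3 + 0.24·2 + 0.26·3 + 0.09·2 + 0.27·2 = 2.4 bits/symbol.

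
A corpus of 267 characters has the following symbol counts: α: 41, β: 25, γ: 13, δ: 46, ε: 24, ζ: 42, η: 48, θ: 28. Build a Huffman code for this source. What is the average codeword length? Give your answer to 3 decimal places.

Probabilities are the counts divided by 267.
Repeatedly combine the two least-probable nodes; the expected code length is the sum of the merged weights.
merge 13/267 + 8/89 → 37/267
merge 25/267 + 28/267 → 53/267
merge 37/267 + 41/267 → 26/89
merge 14/89 + 46/267 → 88/267
merge 16/89 + 53/267 → 101/267
merge 26/89 + 88/267 → 166/267
merge 101/267 + 166/267 → 1
L = 37/267 + 53/267 + 26/89 + 88/267 + 101/267 + 166/267 + 1 = 790/267 ≈ 2.959 bits/symbol.

2.959 bits/symbol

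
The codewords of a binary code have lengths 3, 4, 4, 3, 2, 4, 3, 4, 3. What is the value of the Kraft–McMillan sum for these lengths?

1

With common denominator 2^4 = 16: Σ 2^(−ℓᵢ) = 2/16 + 1/16 + 1/16 + 2/16 + 4/16 + 1/16 + 2/16 + 1/16 + 2/16 = 16/16 = 1.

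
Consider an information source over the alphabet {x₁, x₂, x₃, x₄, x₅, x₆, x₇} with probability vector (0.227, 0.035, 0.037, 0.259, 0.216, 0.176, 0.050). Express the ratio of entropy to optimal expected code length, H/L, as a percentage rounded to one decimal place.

Entropy H = −Σ p log₂ p ≈ 2.4704 bits.
Huffman merges: 7/200+37/1000→9/125; 1/20+9/125→61/500; 61/500+22/125→149/500; 27/125+227/1000→443/1000; 259/1000+149/500→557/1000; 443/1000+557/1000→1. L = 623/250 ≈ 2.4920.
Efficiency = H/L = 2.4704/2.4920 = 99.1%.

99.1%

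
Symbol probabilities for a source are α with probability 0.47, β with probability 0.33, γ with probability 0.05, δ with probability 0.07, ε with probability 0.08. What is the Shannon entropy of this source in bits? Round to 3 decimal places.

1.816 bits

H = −Σ pᵢ log₂ pᵢ.
−0.47·log₂(0.47) = 0.5120
−0.33·log₂(0.33) = 0.5278
−0.05·log₂(0.05) = 0.2161
−0.07·log₂(0.07) = 0.2686
−0.08·log₂(0.08) = 0.2915
Sum ≈ 1.8159 → 1.816 bits.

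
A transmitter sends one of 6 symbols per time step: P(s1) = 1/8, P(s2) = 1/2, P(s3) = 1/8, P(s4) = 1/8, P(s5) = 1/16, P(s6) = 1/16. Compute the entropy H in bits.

Each probability is a power of 1/2, so log₂(1/p) is an integer.
H = Σ p·log₂(1/p) = 1/8·3 + 1/2·1 + 1/8·3 + 1/8·3 + 1/16·4 + 1/16·4 = 2.125 bits.

2.125 bits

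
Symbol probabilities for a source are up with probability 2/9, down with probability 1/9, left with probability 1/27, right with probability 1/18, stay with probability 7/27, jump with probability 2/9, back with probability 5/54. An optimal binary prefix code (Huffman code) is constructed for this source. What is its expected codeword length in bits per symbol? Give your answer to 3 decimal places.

2.574 bits/symbol

Repeatedly combine the two least-probable nodes; the expected code length is the sum of the merged weights.
merge 1/27 + 1/18 → 5/54
merge 5/54 + 5/54 → 5/27
merge 1/9 + 5/27 → 8/27
merge 2/9 + 2/9 → 4/9
merge 7/27 + 8/27 → 5/9
merge 4/9 + 5/9 → 1
L = 5/54 + 5/27 + 8/27 + 4/9 + 5/9 + 1 = 139/54 ≈ 2.574 bits/symbol.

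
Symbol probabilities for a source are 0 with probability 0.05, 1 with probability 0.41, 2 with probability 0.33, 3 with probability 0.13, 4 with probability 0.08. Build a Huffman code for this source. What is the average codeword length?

1.98 bits/symbol

Repeatedly combine the two least-probable nodes; the expected code length is the sum of the merged weights.
merge 1/20 + 2/25 → 13/100
merge 13/100 + 13/100 → 13/50
merge 13/50 + 33/100 → 59/100
merge 41/100 + 59/100 → 1
L = 13/100 + 13/50 + 59/100 + 1 = 99/50 = 1.98 bits/symbol.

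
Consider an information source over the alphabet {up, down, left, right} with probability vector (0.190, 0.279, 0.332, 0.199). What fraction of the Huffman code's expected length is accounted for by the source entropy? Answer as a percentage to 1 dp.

98.0%

Entropy H = −Σ p log₂ p ≈ 1.9607 bits.
Huffman merges: 19/100+199/1000→389/1000; 279/1000+83/250→611/1000; 389/1000+611/1000→1. L = 2 ≈ 2.0000.
Efficiency = H/L = 1.9607/2.0000 = 98.0%.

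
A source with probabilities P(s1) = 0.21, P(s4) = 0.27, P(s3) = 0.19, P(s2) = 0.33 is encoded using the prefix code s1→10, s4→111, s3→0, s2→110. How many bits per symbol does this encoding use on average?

2.41 bits/symbol

L̄ = Σ pᵢ·ℓᵢ = 0.21·2 + 0.27·3 + 0.19·1 + 0.33·3 = 2.41 bits/symbol.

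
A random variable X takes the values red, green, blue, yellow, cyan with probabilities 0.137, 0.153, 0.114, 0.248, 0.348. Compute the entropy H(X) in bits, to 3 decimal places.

2.193 bits

H = −Σ pᵢ log₂ pᵢ.
−0.137·log₂(0.137) = 0.3929
−0.153·log₂(0.153) = 0.4144
−0.114·log₂(0.114) = 0.3571
−0.248·log₂(0.248) = 0.4989
−0.348·log₂(0.348) = 0.5299
Sum ≈ 2.1932 → 2.193 bits.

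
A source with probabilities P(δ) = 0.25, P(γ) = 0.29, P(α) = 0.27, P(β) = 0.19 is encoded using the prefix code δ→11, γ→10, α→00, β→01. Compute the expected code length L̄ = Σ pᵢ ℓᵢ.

L̄ = Σ pᵢ·ℓᵢ = 0.25·2 + 0.29·2 + 0.27·2 + 0.19·2 = 2 bits/symbol.

2 bits/symbol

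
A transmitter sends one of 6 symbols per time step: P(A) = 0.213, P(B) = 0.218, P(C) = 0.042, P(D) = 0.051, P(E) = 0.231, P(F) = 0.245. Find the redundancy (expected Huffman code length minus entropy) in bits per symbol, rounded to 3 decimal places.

Entropy H = −Σ p log₂ p ≈ 2.3508 bits.
Huffman merges: 21/500+51/1000→93/1000; 93/1000+213/1000→153/500; 109/500+231/1000→449/1000; 49/200+153/500→551/1000; 449/1000+551/1000→1. L = 2399/1000 ≈ 2.3990.
L − H = 2.3990 − 2.3508 = 0.048 bits.

0.048 bits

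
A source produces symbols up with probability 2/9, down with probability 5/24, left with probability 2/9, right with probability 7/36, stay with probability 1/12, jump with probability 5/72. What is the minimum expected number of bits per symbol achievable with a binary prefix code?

Repeatedly combine the two least-probable nodes; the expected code length is the sum of the merged weights.
merge 5/72 + 1/12 → 11/72
merge 11/72 + 7/36 → 25/72
merge 5/24 + 2/9 → 31/72
merge 2/9 + 25/72 → 41/72
merge 31/72 + 41/72 → 1
L = 11/72 + 25/72 + 31/72 + 41/72 + 1 = 5/2 = 2.5 bits/symbol.

2.5 bits/symbol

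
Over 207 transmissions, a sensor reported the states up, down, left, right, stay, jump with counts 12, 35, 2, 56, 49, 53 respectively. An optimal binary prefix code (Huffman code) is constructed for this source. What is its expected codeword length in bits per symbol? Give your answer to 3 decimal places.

Probabilities are the counts divided by 207.
Repeatedly combine the two least-probable nodes; the expected code length is the sum of the merged weights.
merge 2/207 + 4/69 → 14/207
merge 14/207 + 35/207 → 49/207
merge 49/207 + 49/207 → 98/207
merge 53/207 + 56/207 → 109/207
merge 98/207 + 109/207 → 1
L = 14/207 + 49/207 + 98/207 + 109/207 + 1 = 53/23 ≈ 2.304 bits/symbol.

2.304 bits/symbol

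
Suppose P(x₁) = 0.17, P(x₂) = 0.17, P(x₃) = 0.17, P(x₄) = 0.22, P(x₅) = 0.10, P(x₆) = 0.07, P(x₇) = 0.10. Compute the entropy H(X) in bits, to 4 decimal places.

2.7173 bits

H = −Σ pᵢ log₂ pᵢ.
−0.17·log₂(0.17) = 0.4346
−0.17·log₂(0.17) = 0.4346
−0.17·log₂(0.17) = 0.4346
−0.22·log₂(0.22) = 0.4806
−0.10·log₂(0.10) = 0.3322
−0.07·log₂(0.07) = 0.2686
−0.10·log₂(0.10) = 0.3322
Sum ≈ 2.7173 → 2.7173 bits.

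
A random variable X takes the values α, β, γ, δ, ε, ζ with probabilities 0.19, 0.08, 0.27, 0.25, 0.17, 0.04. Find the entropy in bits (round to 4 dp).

H = −Σ pᵢ log₂ pᵢ.
−0.19·log₂(0.19) = 0.4552
−0.08·log₂(0.08) = 0.2915
−0.27·log₂(0.27) = 0.5100
−0.25·log₂(0.25) = 0.5000
−0.17·log₂(0.17) = 0.4346
−0.04·log₂(0.04) = 0.1858
Sum ≈ 2.3771 → 2.3771 bits.

2.3771 bits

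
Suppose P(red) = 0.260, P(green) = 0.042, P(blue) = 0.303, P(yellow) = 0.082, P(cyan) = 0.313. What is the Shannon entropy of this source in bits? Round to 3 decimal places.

2.040 bits

H = −Σ pᵢ log₂ pᵢ.
−0.260·log₂(0.260) = 0.5053
−0.042·log₂(0.042) = 0.1921
−0.303·log₂(0.303) = 0.5220
−0.082·log₂(0.082) = 0.2959
−0.313·log₂(0.313) = 0.5245
Sum ≈ 2.0397 → 2.040 bits.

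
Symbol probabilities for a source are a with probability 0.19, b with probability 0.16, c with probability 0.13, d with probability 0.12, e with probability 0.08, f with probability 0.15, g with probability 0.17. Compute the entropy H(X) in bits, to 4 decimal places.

2.7646 bits

H = −Σ pᵢ log₂ pᵢ.
−0.19·log₂(0.19) = 0.4552
−0.16·log₂(0.16) = 0.4230
−0.13·log₂(0.13) = 0.3826
−0.12·log₂(0.12) = 0.3671
−0.08·log₂(0.08) = 0.2915
−0.15·log₂(0.15) = 0.4105
−0.17·log₂(0.17) = 0.4346
Sum ≈ 2.7646 → 2.7646 bits.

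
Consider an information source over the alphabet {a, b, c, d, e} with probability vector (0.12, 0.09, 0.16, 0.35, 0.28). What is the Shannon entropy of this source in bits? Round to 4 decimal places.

H = −Σ pᵢ log₂ pᵢ.
−0.12·log₂(0.12) = 0.3671
−0.09·log₂(0.09) = 0.3127
−0.16·log₂(0.16) = 0.4230
−0.35·log₂(0.35) = 0.5301
−0.28·log₂(0.28) = 0.5142
Sum ≈ 2.1471 → 2.1471 bits.

2.1471 bits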